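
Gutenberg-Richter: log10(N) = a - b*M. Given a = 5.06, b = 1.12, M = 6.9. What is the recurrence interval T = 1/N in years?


log10(N) = 5.06 - 1.12*6.9 = -2.668
N = 10^-2.668 = 0.002148
T = 1/N = 1/0.002148 = 465.5861 years

465.5861


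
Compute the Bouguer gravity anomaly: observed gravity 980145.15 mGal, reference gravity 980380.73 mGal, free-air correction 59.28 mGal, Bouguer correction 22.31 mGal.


BA = g_obs - g_ref + FAC - BC
= 980145.15 - 980380.73 + 59.28 - 22.31
= -198.61 mGal

-198.61


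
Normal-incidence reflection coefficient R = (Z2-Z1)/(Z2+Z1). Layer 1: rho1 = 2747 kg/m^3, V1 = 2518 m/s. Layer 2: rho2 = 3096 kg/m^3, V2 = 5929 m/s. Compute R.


Z1 = 2747 * 2518 = 6916946
Z2 = 3096 * 5929 = 18356184
R = (18356184 - 6916946) / (18356184 + 6916946) = 11439238 / 25273130 = 0.4526

0.4526


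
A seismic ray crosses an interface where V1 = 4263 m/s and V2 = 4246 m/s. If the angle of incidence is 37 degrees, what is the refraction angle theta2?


sin(theta1) = sin(37 deg) = 0.601815
sin(theta2) = V2/V1 * sin(theta1) = 4246/4263 * 0.601815 = 0.599415
theta2 = arcsin(0.599415) = 36.828 degrees

36.828


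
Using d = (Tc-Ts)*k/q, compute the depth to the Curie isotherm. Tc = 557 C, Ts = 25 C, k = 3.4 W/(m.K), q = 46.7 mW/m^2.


T_Curie - T_surf = 557 - 25 = 532 C
Convert q to W/m^2: 46.7 mW/m^2 = 0.0467 W/m^2
d = 532 * 3.4 / 0.0467 = 38732.33 m

38732.33


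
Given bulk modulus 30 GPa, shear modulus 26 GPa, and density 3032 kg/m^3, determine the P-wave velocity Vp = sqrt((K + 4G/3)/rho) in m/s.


First compute the effective modulus:
K + 4G/3 = 30e9 + 4*26e9/3 = 64666666666.67 Pa
Then divide by density:
64666666666.67 / 3032 = 21328056.2885 Pa/(kg/m^3)
Take the square root:
Vp = sqrt(21328056.2885) = 4618.23 m/s

4618.23


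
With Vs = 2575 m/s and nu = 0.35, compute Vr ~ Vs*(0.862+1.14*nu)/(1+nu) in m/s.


Numerator factor = 0.862 + 1.14*0.35 = 1.261
Denominator = 1 + 0.35 = 1.35
Vr = 2575 * 1.261 / 1.35 = 2405.24 m/s

2405.24


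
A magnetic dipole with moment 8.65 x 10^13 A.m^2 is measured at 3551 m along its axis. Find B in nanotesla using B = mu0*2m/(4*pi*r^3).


m = 8.65 x 10^13 = 86500000000000 A.m^2
2m = 173000000000000 A.m^2
r^3 = 3551^3 = 44776693151
B = (4pi*10^-7) * 173000000000000 / (4*pi * 44776693151) * 1e9
= 217398211.628414 / 562680521020.9 * 1e9
= 386361.7159 nT

386361.7159


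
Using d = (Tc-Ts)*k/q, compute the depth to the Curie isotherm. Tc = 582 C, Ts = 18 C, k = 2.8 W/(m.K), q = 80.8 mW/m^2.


T_Curie - T_surf = 582 - 18 = 564 C
Convert q to W/m^2: 80.8 mW/m^2 = 0.0808 W/m^2
d = 564 * 2.8 / 0.0808 = 19544.55 m

19544.55


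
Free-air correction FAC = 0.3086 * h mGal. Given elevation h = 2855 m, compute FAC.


FAC = 0.3086 * h
= 0.3086 * 2855
= 881.053 mGal

881.053


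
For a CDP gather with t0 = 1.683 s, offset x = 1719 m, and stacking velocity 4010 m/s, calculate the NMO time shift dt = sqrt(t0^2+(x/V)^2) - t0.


x/Vnmo = 1719/4010 = 0.428678
(x/Vnmo)^2 = 0.183765
t0^2 = 2.832489
sqrt(2.832489 + 0.183765) = 1.736737
dt = 1.736737 - 1.683 = 0.053737

0.053737


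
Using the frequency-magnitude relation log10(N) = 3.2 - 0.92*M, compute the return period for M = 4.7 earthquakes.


log10(N) = 3.2 - 0.92*4.7 = -1.124
N = 10^-1.124 = 0.075162
T = 1/N = 1/0.075162 = 13.3045 years

13.3045


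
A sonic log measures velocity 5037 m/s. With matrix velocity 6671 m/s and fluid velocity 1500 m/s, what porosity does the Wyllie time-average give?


1/V - 1/Vm = 1/5037 - 1/6671 = 4.863e-05
1/Vf - 1/Vm = 1/1500 - 1/6671 = 0.00051676
phi = 4.863e-05 / 0.00051676 = 0.0941

0.0941


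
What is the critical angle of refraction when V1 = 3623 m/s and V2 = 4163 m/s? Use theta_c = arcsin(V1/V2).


V1/V2 = 3623/4163 = 0.870286
theta_c = arcsin(0.870286) = 60.4919 degrees

60.4919


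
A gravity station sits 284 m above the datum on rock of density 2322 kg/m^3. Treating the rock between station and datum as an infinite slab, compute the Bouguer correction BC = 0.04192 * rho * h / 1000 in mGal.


BC = 0.04192 * rho * h / 1000
= 0.04192 * 2322 * 284 / 1000
= 27.6441 mGal

27.6441


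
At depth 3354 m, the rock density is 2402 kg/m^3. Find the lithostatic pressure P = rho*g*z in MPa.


P = rho * g * z / 1e6
= 2402 * 9.81 * 3354 / 1e6
= 79032381.48 / 1e6
= 79.0324 MPa

79.0324


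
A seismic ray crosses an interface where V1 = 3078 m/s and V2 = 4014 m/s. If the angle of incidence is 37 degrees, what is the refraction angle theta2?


sin(theta1) = sin(37 deg) = 0.601815
sin(theta2) = V2/V1 * sin(theta1) = 4014/3078 * 0.601815 = 0.784823
theta2 = arcsin(0.784823) = 51.7043 degrees

51.7043


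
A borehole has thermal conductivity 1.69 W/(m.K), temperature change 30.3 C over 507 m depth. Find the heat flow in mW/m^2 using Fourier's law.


q = k * dT / dz * 1000
= 1.69 * 30.3 / 507 * 1000
= 0.101 * 1000
= 101.0 mW/m^2

101.0


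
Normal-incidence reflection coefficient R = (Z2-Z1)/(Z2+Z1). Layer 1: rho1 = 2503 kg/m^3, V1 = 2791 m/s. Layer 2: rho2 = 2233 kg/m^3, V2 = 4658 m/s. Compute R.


Z1 = 2503 * 2791 = 6985873
Z2 = 2233 * 4658 = 10401314
R = (10401314 - 6985873) / (10401314 + 6985873) = 3415441 / 17387187 = 0.1964

0.1964


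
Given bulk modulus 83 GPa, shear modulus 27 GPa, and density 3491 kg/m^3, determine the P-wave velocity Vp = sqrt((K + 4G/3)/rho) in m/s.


First compute the effective modulus:
K + 4G/3 = 83e9 + 4*27e9/3 = 119000000000.0 Pa
Then divide by density:
119000000000.0 / 3491 = 34087653.9673 Pa/(kg/m^3)
Take the square root:
Vp = sqrt(34087653.9673) = 5838.46 m/s

5838.46


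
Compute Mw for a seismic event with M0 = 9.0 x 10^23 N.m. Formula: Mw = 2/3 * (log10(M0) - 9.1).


log10(M0) = log10(9.0 x 10^23) = 23.9542
Mw = 2/3 * (23.9542 - 9.1)
= 2/3 * 14.8542
= 9.9

9.9


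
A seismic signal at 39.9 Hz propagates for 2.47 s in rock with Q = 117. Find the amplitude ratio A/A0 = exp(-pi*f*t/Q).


pi*f*t/Q = pi*39.9*2.47/117 = 2.646268
A/A0 = exp(-2.646268) = 0.070915

0.070915


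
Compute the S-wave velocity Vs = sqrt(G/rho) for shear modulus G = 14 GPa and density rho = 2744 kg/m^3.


Convert G to Pa: G = 14e9 Pa
Compute G/rho = 14e9 / 2744 = 5102040.8163
Vs = sqrt(5102040.8163) = 2258.77 m/s

2258.77


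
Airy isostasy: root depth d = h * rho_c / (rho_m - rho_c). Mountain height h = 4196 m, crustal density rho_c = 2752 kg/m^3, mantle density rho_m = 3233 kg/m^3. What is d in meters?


rho_m - rho_c = 3233 - 2752 = 481
d = 4196 * 2752 / 481
= 11547392 / 481
= 24007.05 m

24007.05


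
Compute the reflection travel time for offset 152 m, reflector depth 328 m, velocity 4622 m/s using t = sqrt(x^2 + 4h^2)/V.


x^2 + 4h^2 = 152^2 + 4*328^2 = 23104 + 430336 = 453440
sqrt(453440) = 673.3795
t = 673.3795 / 4622 = 0.1457 s

0.1457


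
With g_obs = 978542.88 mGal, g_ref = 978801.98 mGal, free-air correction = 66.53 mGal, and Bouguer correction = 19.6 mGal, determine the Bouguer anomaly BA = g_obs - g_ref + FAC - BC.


BA = g_obs - g_ref + FAC - BC
= 978542.88 - 978801.98 + 66.53 - 19.6
= -212.17 mGal

-212.17


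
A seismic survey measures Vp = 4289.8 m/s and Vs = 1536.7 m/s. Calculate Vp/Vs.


Vp/Vs = 4289.8 / 1536.7
= 2.7916

2.7916


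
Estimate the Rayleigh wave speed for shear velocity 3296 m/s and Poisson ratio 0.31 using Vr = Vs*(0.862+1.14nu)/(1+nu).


Numerator factor = 0.862 + 1.14*0.31 = 1.2154
Denominator = 1 + 0.31 = 1.31
Vr = 3296 * 1.2154 / 1.31 = 3057.98 m/s

3057.98


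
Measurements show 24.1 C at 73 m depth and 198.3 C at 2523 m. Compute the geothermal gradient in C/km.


dT = 198.3 - 24.1 = 174.2 C
dz = 2523 - 73 = 2450 m
gradient = dT/dz * 1000 = 174.2/2450 * 1000 = 71.102 C/km

71.102


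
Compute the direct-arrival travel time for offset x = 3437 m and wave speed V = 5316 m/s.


t = x / V
= 3437 / 5316
= 0.6465 s

0.6465


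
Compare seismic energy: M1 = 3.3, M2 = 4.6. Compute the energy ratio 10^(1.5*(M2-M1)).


M2 - M1 = 4.6 - 3.3 = 1.3
1.5 * 1.3 = 1.95
ratio = 10^1.95 = 89.13

89.13


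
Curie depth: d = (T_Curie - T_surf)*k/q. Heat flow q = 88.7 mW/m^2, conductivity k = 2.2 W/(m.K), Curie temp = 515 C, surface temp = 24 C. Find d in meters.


T_Curie - T_surf = 515 - 24 = 491 C
Convert q to W/m^2: 88.7 mW/m^2 = 0.0887 W/m^2
d = 491 * 2.2 / 0.0887 = 12178.13 m

12178.13


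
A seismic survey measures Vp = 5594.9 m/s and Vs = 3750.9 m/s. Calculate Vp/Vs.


Vp/Vs = 5594.9 / 3750.9
= 1.4916

1.4916


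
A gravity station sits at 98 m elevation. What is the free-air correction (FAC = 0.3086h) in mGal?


FAC = 0.3086 * h
= 0.3086 * 98
= 30.2428 mGal

30.2428


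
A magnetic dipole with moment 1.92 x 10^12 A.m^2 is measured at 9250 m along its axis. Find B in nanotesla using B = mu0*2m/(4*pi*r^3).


m = 1.92 x 10^12 = 1920000000000 A.m^2
2m = 3840000000000 A.m^2
r^3 = 9250^3 = 791453125000
B = (4pi*10^-7) * 3840000000000 / (4*pi * 791453125000) * 1e9
= 4825486.315914 / 9945693292642.74 * 1e9
= 485.1835 nT

485.1835


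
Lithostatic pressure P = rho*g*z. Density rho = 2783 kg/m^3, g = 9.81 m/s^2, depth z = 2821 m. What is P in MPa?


P = rho * g * z / 1e6
= 2783 * 9.81 * 2821 / 1e6
= 77016769.83 / 1e6
= 77.0168 MPa

77.0168


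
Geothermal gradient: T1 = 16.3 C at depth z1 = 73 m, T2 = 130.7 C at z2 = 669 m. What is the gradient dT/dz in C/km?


dT = 130.7 - 16.3 = 114.4 C
dz = 669 - 73 = 596 m
gradient = dT/dz * 1000 = 114.4/596 * 1000 = 191.9463 C/km

191.9463


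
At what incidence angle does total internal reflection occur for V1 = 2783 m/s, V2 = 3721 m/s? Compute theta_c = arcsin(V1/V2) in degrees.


V1/V2 = 2783/3721 = 0.747917
theta_c = arcsin(0.747917) = 48.4103 degrees

48.4103


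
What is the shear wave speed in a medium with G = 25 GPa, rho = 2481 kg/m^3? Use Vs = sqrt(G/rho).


Convert G to Pa: G = 25e9 Pa
Compute G/rho = 25e9 / 2481 = 10076582.0234
Vs = sqrt(10076582.0234) = 3174.36 m/s

3174.36


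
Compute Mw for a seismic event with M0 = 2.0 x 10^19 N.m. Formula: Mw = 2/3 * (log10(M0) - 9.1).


log10(M0) = log10(2.0 x 10^19) = 19.301
Mw = 2/3 * (19.301 - 9.1)
= 2/3 * 10.201
= 6.8

6.8


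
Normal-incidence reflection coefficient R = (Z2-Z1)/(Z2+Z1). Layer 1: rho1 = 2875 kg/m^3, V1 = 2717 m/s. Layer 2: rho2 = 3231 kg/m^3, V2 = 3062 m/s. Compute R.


Z1 = 2875 * 2717 = 7811375
Z2 = 3231 * 3062 = 9893322
R = (9893322 - 7811375) / (9893322 + 7811375) = 2081947 / 17704697 = 0.1176

0.1176


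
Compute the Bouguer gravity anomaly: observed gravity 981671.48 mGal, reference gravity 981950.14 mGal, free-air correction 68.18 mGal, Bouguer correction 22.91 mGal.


BA = g_obs - g_ref + FAC - BC
= 981671.48 - 981950.14 + 68.18 - 22.91
= -233.39 mGal

-233.39


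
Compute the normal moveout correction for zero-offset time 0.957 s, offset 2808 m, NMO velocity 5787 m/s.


x/Vnmo = 2808/5787 = 0.485226
(x/Vnmo)^2 = 0.235444
t0^2 = 0.915849
sqrt(0.915849 + 0.235444) = 1.072983
dt = 1.072983 - 0.957 = 0.115983

0.115983


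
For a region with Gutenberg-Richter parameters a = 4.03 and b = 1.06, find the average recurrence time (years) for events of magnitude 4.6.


log10(N) = 4.03 - 1.06*4.6 = -0.846
N = 10^-0.846 = 0.142561
T = 1/N = 1/0.142561 = 7.0146 years

7.0146


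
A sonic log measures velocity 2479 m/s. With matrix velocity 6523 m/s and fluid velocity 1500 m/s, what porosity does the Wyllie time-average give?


1/V - 1/Vm = 1/2479 - 1/6523 = 0.00025008
1/Vf - 1/Vm = 1/1500 - 1/6523 = 0.00051336
phi = 0.00025008 / 0.00051336 = 0.4871

0.4871


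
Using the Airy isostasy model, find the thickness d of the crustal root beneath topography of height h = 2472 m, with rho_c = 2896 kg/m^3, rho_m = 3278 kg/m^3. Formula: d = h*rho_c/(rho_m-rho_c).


rho_m - rho_c = 3278 - 2896 = 382
d = 2472 * 2896 / 382
= 7158912 / 382
= 18740.61 m

18740.61


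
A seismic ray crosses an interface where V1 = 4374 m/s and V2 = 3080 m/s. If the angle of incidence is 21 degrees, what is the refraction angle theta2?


sin(theta1) = sin(21 deg) = 0.358368
sin(theta2) = V2/V1 * sin(theta1) = 3080/4374 * 0.358368 = 0.252349
theta2 = arcsin(0.252349) = 14.6165 degrees

14.6165


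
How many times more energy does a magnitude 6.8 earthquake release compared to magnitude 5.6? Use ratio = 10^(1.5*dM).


M2 - M1 = 6.8 - 5.6 = 1.2
1.5 * 1.2 = 1.8
ratio = 10^1.8 = 63.1

63.1


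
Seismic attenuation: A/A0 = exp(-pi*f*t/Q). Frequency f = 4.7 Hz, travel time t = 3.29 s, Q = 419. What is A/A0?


pi*f*t/Q = pi*4.7*3.29/419 = 0.115939
A/A0 = exp(-0.115939) = 0.89053

0.89053


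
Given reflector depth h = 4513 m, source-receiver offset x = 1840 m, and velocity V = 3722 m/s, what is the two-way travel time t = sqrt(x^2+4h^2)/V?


x^2 + 4h^2 = 1840^2 + 4*4513^2 = 3385600 + 81468676 = 84854276
sqrt(84854276) = 9211.6381
t = 9211.6381 / 3722 = 2.4749 s

2.4749


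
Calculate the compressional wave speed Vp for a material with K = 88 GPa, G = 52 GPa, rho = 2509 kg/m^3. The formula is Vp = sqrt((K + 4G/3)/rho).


First compute the effective modulus:
K + 4G/3 = 88e9 + 4*52e9/3 = 157333333333.33 Pa
Then divide by density:
157333333333.33 / 2509 = 62707586.0236 Pa/(kg/m^3)
Take the square root:
Vp = sqrt(62707586.0236) = 7918.81 m/s

7918.81


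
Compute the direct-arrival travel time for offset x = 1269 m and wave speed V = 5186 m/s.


t = x / V
= 1269 / 5186
= 0.2447 s

0.2447


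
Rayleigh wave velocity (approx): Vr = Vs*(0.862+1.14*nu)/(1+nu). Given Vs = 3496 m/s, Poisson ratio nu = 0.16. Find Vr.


Numerator factor = 0.862 + 1.14*0.16 = 1.0444
Denominator = 1 + 0.16 = 1.16
Vr = 3496 * 1.0444 / 1.16 = 3147.61 m/s

3147.61


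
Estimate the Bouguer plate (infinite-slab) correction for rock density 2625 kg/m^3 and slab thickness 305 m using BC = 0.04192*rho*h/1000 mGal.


BC = 0.04192 * rho * h / 1000
= 0.04192 * 2625 * 305 / 1000
= 33.5622 mGal

33.5622


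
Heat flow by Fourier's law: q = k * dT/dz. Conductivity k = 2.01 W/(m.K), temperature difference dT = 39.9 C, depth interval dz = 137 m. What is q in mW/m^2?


q = k * dT / dz * 1000
= 2.01 * 39.9 / 137 * 1000
= 0.585394 * 1000
= 585.3942 mW/m^2

585.3942


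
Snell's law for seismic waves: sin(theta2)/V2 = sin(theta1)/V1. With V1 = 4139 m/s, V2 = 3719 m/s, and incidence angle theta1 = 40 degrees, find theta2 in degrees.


sin(theta1) = sin(40 deg) = 0.642788
sin(theta2) = V2/V1 * sin(theta1) = 3719/4139 * 0.642788 = 0.577562
theta2 = arcsin(0.577562) = 35.2792 degrees

35.2792


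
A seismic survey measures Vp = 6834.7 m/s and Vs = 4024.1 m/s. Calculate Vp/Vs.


Vp/Vs = 6834.7 / 4024.1
= 1.6984

1.6984


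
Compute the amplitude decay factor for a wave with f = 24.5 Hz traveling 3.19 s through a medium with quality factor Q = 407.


pi*f*t/Q = pi*24.5*3.19/407 = 0.603271
A/A0 = exp(-0.603271) = 0.54702

0.54702


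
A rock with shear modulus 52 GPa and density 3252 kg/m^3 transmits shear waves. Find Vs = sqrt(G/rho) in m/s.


Convert G to Pa: G = 52e9 Pa
Compute G/rho = 52e9 / 3252 = 15990159.9016
Vs = sqrt(15990159.9016) = 3998.77 m/s

3998.77


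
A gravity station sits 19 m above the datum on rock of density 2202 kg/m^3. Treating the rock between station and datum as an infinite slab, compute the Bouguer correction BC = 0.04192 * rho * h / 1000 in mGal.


BC = 0.04192 * rho * h / 1000
= 0.04192 * 2202 * 19 / 1000
= 1.7538 mGal

1.7538


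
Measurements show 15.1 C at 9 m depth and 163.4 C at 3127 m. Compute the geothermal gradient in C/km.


dT = 163.4 - 15.1 = 148.3 C
dz = 3127 - 9 = 3118 m
gradient = dT/dz * 1000 = 148.3/3118 * 1000 = 47.5625 C/km

47.5625


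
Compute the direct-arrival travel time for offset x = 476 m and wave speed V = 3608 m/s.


t = x / V
= 476 / 3608
= 0.1319 s

0.1319


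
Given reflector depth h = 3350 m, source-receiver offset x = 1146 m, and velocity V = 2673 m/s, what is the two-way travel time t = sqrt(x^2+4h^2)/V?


x^2 + 4h^2 = 1146^2 + 4*3350^2 = 1313316 + 44890000 = 46203316
sqrt(46203316) = 6797.3021
t = 6797.3021 / 2673 = 2.5429 s

2.5429


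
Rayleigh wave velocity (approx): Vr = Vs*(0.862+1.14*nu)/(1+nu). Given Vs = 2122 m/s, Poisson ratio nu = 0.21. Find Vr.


Numerator factor = 0.862 + 1.14*0.21 = 1.1014
Denominator = 1 + 0.21 = 1.21
Vr = 2122 * 1.1014 / 1.21 = 1931.55 m/s

1931.55


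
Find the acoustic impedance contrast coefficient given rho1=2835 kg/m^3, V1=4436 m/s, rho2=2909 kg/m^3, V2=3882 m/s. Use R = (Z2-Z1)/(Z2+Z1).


Z1 = 2835 * 4436 = 12576060
Z2 = 2909 * 3882 = 11292738
R = (11292738 - 12576060) / (11292738 + 12576060) = -1283322 / 23868798 = -0.0538

-0.0538


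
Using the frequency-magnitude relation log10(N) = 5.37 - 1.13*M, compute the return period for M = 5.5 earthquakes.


log10(N) = 5.37 - 1.13*5.5 = -0.845
N = 10^-0.845 = 0.142889
T = 1/N = 1/0.142889 = 6.9984 years

6.9984


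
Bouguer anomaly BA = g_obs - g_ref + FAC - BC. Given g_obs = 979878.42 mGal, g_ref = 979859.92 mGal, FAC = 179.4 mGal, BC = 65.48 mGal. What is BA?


BA = g_obs - g_ref + FAC - BC
= 979878.42 - 979859.92 + 179.4 - 65.48
= 132.42 mGal

132.42


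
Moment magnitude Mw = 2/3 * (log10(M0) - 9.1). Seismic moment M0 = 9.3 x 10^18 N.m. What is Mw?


log10(M0) = log10(9.3 x 10^18) = 18.9685
Mw = 2/3 * (18.9685 - 9.1)
= 2/3 * 9.8685
= 6.58

6.58


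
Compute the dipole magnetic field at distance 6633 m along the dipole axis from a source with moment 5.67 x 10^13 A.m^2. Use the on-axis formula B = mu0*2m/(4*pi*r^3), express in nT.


m = 5.67 x 10^13 = 56700000000000 A.m^2
2m = 113400000000000 A.m^2
r^3 = 6633^3 = 291830038137
B = (4pi*10^-7) * 113400000000000 / (4*pi * 291830038137) * 1e9
= 142502642.766833 / 3667244415632.11 * 1e9
= 38858.2343 nT

38858.2343


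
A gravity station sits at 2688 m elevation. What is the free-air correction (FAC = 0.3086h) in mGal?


FAC = 0.3086 * h
= 0.3086 * 2688
= 829.5168 mGal

829.5168


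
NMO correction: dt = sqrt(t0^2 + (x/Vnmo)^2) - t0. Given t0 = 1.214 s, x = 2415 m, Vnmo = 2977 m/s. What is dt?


x/Vnmo = 2415/2977 = 0.811219
(x/Vnmo)^2 = 0.658077
t0^2 = 1.473796
sqrt(1.473796 + 0.658077) = 1.460093
dt = 1.460093 - 1.214 = 0.246093

0.246093


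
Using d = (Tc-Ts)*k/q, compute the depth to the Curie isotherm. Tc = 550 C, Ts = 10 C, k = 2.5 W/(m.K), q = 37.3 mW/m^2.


T_Curie - T_surf = 550 - 10 = 540 C
Convert q to W/m^2: 37.3 mW/m^2 = 0.0373 W/m^2
d = 540 * 2.5 / 0.0373 = 36193.03 m

36193.03


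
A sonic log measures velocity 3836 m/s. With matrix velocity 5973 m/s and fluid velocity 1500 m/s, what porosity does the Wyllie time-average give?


1/V - 1/Vm = 1/3836 - 1/5973 = 9.327e-05
1/Vf - 1/Vm = 1/1500 - 1/5973 = 0.00049925
phi = 9.327e-05 / 0.00049925 = 0.1868

0.1868


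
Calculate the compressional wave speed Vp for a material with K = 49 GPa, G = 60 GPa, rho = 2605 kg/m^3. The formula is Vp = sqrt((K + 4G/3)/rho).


First compute the effective modulus:
K + 4G/3 = 49e9 + 4*60e9/3 = 129000000000.0 Pa
Then divide by density:
129000000000.0 / 2605 = 49520153.5509 Pa/(kg/m^3)
Take the square root:
Vp = sqrt(49520153.5509) = 7037.06 m/s

7037.06


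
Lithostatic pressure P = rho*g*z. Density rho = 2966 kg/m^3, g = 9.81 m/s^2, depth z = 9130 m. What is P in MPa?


P = rho * g * z / 1e6
= 2966 * 9.81 * 9130 / 1e6
= 265650679.8 / 1e6
= 265.6507 MPa

265.6507


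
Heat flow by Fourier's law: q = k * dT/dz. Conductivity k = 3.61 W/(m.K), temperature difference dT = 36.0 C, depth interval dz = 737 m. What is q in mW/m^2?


q = k * dT / dz * 1000
= 3.61 * 36.0 / 737 * 1000
= 0.176336 * 1000
= 176.3365 mW/m^2

176.3365


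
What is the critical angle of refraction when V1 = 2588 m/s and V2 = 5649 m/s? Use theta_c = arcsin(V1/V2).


V1/V2 = 2588/5649 = 0.458134
theta_c = arcsin(0.458134) = 27.2668 degrees

27.2668


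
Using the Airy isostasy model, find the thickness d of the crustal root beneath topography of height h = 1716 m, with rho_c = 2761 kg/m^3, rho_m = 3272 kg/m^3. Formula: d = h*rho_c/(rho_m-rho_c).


rho_m - rho_c = 3272 - 2761 = 511
d = 1716 * 2761 / 511
= 4737876 / 511
= 9271.77 m

9271.77


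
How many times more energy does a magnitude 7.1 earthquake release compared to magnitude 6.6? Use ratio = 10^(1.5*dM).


M2 - M1 = 7.1 - 6.6 = 0.5
1.5 * 0.5 = 0.75
ratio = 10^0.75 = 5.62

5.62


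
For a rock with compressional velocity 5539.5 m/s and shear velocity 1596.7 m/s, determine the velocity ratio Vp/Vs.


Vp/Vs = 5539.5 / 1596.7
= 3.4693

3.4693


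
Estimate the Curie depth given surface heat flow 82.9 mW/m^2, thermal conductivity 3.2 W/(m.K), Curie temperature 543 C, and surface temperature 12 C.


T_Curie - T_surf = 543 - 12 = 531 C
Convert q to W/m^2: 82.9 mW/m^2 = 0.0829 W/m^2
d = 531 * 3.2 / 0.0829 = 20496.98 m

20496.98


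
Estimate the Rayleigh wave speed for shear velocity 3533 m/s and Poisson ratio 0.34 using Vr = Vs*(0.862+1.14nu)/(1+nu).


Numerator factor = 0.862 + 1.14*0.34 = 1.2496
Denominator = 1 + 0.34 = 1.34
Vr = 3533 * 1.2496 / 1.34 = 3294.65 m/s

3294.65


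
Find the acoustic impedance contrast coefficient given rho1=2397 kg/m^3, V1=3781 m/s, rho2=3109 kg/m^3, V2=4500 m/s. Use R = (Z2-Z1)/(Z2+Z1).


Z1 = 2397 * 3781 = 9063057
Z2 = 3109 * 4500 = 13990500
R = (13990500 - 9063057) / (13990500 + 9063057) = 4927443 / 23053557 = 0.2137

0.2137


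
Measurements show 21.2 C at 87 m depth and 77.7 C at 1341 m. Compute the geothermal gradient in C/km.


dT = 77.7 - 21.2 = 56.5 C
dz = 1341 - 87 = 1254 m
gradient = dT/dz * 1000 = 56.5/1254 * 1000 = 45.0558 C/km

45.0558


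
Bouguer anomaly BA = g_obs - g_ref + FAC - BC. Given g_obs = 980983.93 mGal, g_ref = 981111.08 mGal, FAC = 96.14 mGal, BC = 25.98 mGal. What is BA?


BA = g_obs - g_ref + FAC - BC
= 980983.93 - 981111.08 + 96.14 - 25.98
= -56.99 mGal

-56.99


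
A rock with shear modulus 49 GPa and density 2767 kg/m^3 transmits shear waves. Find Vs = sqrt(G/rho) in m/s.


Convert G to Pa: G = 49e9 Pa
Compute G/rho = 49e9 / 2767 = 17708709.794
Vs = sqrt(17708709.794) = 4208.17 m/s

4208.17


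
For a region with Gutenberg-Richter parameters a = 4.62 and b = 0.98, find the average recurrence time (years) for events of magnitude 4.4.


log10(N) = 4.62 - 0.98*4.4 = 0.308
N = 10^0.308 = 2.032357
T = 1/N = 1/2.032357 = 0.492 years

0.492


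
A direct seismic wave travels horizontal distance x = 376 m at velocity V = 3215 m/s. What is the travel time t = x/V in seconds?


t = x / V
= 376 / 3215
= 0.117 s

0.117


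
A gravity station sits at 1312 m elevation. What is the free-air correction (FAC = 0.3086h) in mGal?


FAC = 0.3086 * h
= 0.3086 * 1312
= 404.8832 mGal

404.8832


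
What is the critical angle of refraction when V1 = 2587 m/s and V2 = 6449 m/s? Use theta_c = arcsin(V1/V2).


V1/V2 = 2587/6449 = 0.401147
theta_c = arcsin(0.401147) = 23.6499 degrees

23.6499


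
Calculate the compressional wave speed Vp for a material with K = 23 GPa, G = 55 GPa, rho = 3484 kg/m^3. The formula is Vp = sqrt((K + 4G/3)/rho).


First compute the effective modulus:
K + 4G/3 = 23e9 + 4*55e9/3 = 96333333333.33 Pa
Then divide by density:
96333333333.33 / 3484 = 27650210.486 Pa/(kg/m^3)
Take the square root:
Vp = sqrt(27650210.486) = 5258.35 m/s

5258.35


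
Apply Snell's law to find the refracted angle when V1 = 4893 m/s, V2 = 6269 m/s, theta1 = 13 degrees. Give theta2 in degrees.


sin(theta1) = sin(13 deg) = 0.224951
sin(theta2) = V2/V1 * sin(theta1) = 6269/4893 * 0.224951 = 0.288211
theta2 = arcsin(0.288211) = 16.7509 degrees

16.7509


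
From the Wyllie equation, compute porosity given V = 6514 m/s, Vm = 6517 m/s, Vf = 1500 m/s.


1/V - 1/Vm = 1/6514 - 1/6517 = 7e-08
1/Vf - 1/Vm = 1/1500 - 1/6517 = 0.00051322
phi = 7e-08 / 0.00051322 = 0.0001

1.000000e-04


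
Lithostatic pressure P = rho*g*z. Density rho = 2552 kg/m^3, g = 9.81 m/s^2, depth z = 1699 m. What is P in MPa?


P = rho * g * z / 1e6
= 2552 * 9.81 * 1699 / 1e6
= 42534668.88 / 1e6
= 42.5347 MPa

42.5347


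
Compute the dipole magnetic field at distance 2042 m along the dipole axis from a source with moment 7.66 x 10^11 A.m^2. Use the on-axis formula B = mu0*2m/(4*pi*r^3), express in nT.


m = 7.66 x 10^11 = 766000000000 A.m^2
2m = 1532000000000 A.m^2
r^3 = 2042^3 = 8514658088
B = (4pi*10^-7) * 1532000000000 / (4*pi * 8514658088) * 1e9
= 1925167.97812 / 106998349188.36 * 1e9
= 17992.5017 nT

17992.5017


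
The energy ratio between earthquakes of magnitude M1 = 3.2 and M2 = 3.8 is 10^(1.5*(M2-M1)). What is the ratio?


M2 - M1 = 3.8 - 3.2 = 0.6
1.5 * 0.6 = 0.9
ratio = 10^0.9 = 7.94

7.94


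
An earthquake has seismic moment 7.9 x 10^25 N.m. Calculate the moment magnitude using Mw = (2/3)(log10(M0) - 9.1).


log10(M0) = log10(7.9 x 10^25) = 25.8976
Mw = 2/3 * (25.8976 - 9.1)
= 2/3 * 16.7976
= 11.2

11.2


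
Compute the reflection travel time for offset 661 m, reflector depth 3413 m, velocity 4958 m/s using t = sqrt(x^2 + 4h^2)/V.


x^2 + 4h^2 = 661^2 + 4*3413^2 = 436921 + 46594276 = 47031197
sqrt(47031197) = 6857.9295
t = 6857.9295 / 4958 = 1.3832 s

1.3832


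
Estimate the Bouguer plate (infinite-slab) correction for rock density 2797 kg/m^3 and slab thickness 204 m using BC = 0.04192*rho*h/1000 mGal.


BC = 0.04192 * rho * h / 1000
= 0.04192 * 2797 * 204 / 1000
= 23.919 mGal

23.919


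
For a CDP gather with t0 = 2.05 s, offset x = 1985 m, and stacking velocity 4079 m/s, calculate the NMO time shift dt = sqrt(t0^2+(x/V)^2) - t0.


x/Vnmo = 1985/4079 = 0.486639
(x/Vnmo)^2 = 0.236817
t0^2 = 4.2025
sqrt(4.2025 + 0.236817) = 2.106969
dt = 2.106969 - 2.05 = 0.056969

0.056969


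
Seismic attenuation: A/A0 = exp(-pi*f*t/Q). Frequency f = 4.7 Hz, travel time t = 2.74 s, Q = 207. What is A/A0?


pi*f*t/Q = pi*4.7*2.74/207 = 0.195447
A/A0 = exp(-0.195447) = 0.822467

0.822467


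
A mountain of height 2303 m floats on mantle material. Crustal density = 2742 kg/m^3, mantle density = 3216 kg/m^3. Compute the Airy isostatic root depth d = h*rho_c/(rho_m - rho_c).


rho_m - rho_c = 3216 - 2742 = 474
d = 2303 * 2742 / 474
= 6314826 / 474
= 13322.42 m

13322.42


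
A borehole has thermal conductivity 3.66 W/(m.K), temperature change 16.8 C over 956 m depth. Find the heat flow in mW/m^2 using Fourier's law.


q = k * dT / dz * 1000
= 3.66 * 16.8 / 956 * 1000
= 0.064318 * 1000
= 64.318 mW/m^2

64.318


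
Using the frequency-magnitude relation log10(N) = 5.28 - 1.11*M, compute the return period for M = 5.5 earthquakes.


log10(N) = 5.28 - 1.11*5.5 = -0.825
N = 10^-0.825 = 0.149624
T = 1/N = 1/0.149624 = 6.6834 years

6.6834


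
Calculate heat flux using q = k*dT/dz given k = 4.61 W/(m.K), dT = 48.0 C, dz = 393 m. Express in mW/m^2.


q = k * dT / dz * 1000
= 4.61 * 48.0 / 393 * 1000
= 0.563053 * 1000
= 563.0534 mW/m^2

563.0534


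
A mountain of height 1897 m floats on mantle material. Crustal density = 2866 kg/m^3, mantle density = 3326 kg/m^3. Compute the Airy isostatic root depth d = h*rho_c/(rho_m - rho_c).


rho_m - rho_c = 3326 - 2866 = 460
d = 1897 * 2866 / 460
= 5436802 / 460
= 11819.13 m

11819.13


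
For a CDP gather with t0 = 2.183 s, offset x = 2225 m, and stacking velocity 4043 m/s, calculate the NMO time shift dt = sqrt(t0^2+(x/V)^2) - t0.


x/Vnmo = 2225/4043 = 0.550334
(x/Vnmo)^2 = 0.302867
t0^2 = 4.765489
sqrt(4.765489 + 0.302867) = 2.251301
dt = 2.251301 - 2.183 = 0.068301

0.068301


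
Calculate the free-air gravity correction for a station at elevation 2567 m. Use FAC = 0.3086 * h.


FAC = 0.3086 * h
= 0.3086 * 2567
= 792.1762 mGal

792.1762


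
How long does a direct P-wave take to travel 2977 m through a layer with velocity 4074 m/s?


t = x / V
= 2977 / 4074
= 0.7307 s

0.7307


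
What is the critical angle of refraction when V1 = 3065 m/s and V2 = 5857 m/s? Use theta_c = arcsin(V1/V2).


V1/V2 = 3065/5857 = 0.523305
theta_c = arcsin(0.523305) = 31.5542 degrees

31.5542


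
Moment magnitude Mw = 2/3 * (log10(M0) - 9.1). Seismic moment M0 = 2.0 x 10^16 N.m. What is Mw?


log10(M0) = log10(2.0 x 10^16) = 16.301
Mw = 2/3 * (16.301 - 9.1)
= 2/3 * 7.201
= 4.8

4.8


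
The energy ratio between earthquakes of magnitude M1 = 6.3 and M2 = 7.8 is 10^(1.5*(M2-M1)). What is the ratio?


M2 - M1 = 7.8 - 6.3 = 1.5
1.5 * 1.5 = 2.25
ratio = 10^2.25 = 177.83

177.83


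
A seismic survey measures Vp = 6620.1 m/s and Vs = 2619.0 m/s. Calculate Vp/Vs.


Vp/Vs = 6620.1 / 2619.0
= 2.5277

2.5277


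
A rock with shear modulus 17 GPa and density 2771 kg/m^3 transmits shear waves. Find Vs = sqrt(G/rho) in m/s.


Convert G to Pa: G = 17e9 Pa
Compute G/rho = 17e9 / 2771 = 6134969.3252
Vs = sqrt(6134969.3252) = 2476.89 m/s

2476.89


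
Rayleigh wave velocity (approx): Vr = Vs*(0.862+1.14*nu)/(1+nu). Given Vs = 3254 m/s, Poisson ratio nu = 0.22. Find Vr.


Numerator factor = 0.862 + 1.14*0.22 = 1.1128
Denominator = 1 + 0.22 = 1.22
Vr = 3254 * 1.1128 / 1.22 = 2968.07 m/s

2968.07


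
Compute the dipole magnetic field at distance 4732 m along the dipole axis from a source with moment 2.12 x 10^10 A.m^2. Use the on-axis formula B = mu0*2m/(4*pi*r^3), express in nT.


m = 2.12 x 10^10 = 21200000000 A.m^2
2m = 42400000000 A.m^2
r^3 = 4732^3 = 105958111168
B = (4pi*10^-7) * 42400000000 / (4*pi * 105958111168) * 1e9
= 53281.411405 / 1331508894534.56 * 1e9
= 40.0158 nT

40.0158


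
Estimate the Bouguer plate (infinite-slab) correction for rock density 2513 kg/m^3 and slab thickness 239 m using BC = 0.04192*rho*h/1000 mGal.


BC = 0.04192 * rho * h / 1000
= 0.04192 * 2513 * 239 / 1000
= 25.1774 mGal

25.1774


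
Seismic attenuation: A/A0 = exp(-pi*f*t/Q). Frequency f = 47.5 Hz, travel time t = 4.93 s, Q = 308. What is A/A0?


pi*f*t/Q = pi*47.5*4.93/308 = 2.388579
A/A0 = exp(-2.388579) = 0.09176

0.09176


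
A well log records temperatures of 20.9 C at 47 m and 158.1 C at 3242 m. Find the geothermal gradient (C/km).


dT = 158.1 - 20.9 = 137.2 C
dz = 3242 - 47 = 3195 m
gradient = dT/dz * 1000 = 137.2/3195 * 1000 = 42.9421 C/km

42.9421


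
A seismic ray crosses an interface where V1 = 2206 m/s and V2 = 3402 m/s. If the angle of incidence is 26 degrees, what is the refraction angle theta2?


sin(theta1) = sin(26 deg) = 0.438371
sin(theta2) = V2/V1 * sin(theta1) = 3402/2206 * 0.438371 = 0.676037
theta2 = arcsin(0.676037) = 42.5348 degrees

42.5348


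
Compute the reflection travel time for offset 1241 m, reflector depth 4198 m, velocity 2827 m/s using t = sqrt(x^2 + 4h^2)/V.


x^2 + 4h^2 = 1241^2 + 4*4198^2 = 1540081 + 70492816 = 72032897
sqrt(72032897) = 8487.2196
t = 8487.2196 / 2827 = 3.0022 s

3.0022


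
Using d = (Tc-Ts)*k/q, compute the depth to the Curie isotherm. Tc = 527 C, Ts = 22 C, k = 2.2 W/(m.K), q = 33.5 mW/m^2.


T_Curie - T_surf = 527 - 22 = 505 C
Convert q to W/m^2: 33.5 mW/m^2 = 0.0335 W/m^2
d = 505 * 2.2 / 0.0335 = 33164.18 m

33164.18


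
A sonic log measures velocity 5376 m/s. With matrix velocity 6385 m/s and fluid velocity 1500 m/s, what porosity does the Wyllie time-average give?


1/V - 1/Vm = 1/5376 - 1/6385 = 2.939e-05
1/Vf - 1/Vm = 1/1500 - 1/6385 = 0.00051005
phi = 2.939e-05 / 0.00051005 = 0.0576

0.0576


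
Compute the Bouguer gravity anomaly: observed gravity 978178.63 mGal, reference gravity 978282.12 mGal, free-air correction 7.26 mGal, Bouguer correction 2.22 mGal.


BA = g_obs - g_ref + FAC - BC
= 978178.63 - 978282.12 + 7.26 - 2.22
= -98.45 mGal

-98.45


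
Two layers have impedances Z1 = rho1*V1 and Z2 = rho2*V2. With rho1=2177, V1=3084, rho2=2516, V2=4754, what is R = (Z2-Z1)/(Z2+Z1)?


Z1 = 2177 * 3084 = 6713868
Z2 = 2516 * 4754 = 11961064
R = (11961064 - 6713868) / (11961064 + 6713868) = 5247196 / 18674932 = 0.281

0.281


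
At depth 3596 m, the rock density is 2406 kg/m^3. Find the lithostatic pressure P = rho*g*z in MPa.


P = rho * g * z / 1e6
= 2406 * 9.81 * 3596 / 1e6
= 84875884.56 / 1e6
= 84.8759 MPa

84.8759


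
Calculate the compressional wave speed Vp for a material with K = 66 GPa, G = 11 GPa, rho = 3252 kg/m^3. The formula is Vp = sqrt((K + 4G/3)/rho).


First compute the effective modulus:
K + 4G/3 = 66e9 + 4*11e9/3 = 80666666666.67 Pa
Then divide by density:
80666666666.67 / 3252 = 24805248.0525 Pa/(kg/m^3)
Take the square root:
Vp = sqrt(24805248.0525) = 4980.49 m/s

4980.49


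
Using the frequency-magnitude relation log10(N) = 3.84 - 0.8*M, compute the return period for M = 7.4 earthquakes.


log10(N) = 3.84 - 0.8*7.4 = -2.08
N = 10^-2.08 = 0.008318
T = 1/N = 1/0.008318 = 120.2264 years

120.2264


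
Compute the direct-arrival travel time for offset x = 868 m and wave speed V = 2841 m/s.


t = x / V
= 868 / 2841
= 0.3055 s

0.3055


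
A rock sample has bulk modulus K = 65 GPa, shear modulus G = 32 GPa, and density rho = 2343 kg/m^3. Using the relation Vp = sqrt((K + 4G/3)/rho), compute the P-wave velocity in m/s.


First compute the effective modulus:
K + 4G/3 = 65e9 + 4*32e9/3 = 107666666666.67 Pa
Then divide by density:
107666666666.67 / 2343 = 45952482.5722 Pa/(kg/m^3)
Take the square root:
Vp = sqrt(45952482.5722) = 6778.83 m/s

6778.83


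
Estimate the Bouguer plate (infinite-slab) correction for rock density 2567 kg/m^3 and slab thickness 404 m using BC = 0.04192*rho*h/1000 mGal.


BC = 0.04192 * rho * h / 1000
= 0.04192 * 2567 * 404 / 1000
= 43.4739 mGal

43.4739


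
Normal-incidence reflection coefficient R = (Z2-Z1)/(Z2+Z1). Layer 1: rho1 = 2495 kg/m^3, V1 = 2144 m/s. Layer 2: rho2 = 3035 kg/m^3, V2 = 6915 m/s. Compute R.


Z1 = 2495 * 2144 = 5349280
Z2 = 3035 * 6915 = 20987025
R = (20987025 - 5349280) / (20987025 + 5349280) = 15637745 / 26336305 = 0.5938

0.5938


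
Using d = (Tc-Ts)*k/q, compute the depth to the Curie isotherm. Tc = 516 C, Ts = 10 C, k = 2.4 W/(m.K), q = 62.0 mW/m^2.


T_Curie - T_surf = 516 - 10 = 506 C
Convert q to W/m^2: 62.0 mW/m^2 = 0.062 W/m^2
d = 506 * 2.4 / 0.062 = 19587.1 m

19587.1


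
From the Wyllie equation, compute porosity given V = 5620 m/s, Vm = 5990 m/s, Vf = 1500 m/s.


1/V - 1/Vm = 1/5620 - 1/5990 = 1.099e-05
1/Vf - 1/Vm = 1/1500 - 1/5990 = 0.00049972
phi = 1.099e-05 / 0.00049972 = 0.022

0.022


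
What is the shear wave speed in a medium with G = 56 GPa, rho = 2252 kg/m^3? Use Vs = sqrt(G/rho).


Convert G to Pa: G = 56e9 Pa
Compute G/rho = 56e9 / 2252 = 24866785.0799
Vs = sqrt(24866785.0799) = 4986.66 m/s

4986.66


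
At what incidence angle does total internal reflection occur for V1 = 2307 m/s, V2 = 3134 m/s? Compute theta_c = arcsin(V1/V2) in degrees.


V1/V2 = 2307/3134 = 0.73612
theta_c = arcsin(0.73612) = 47.4019 degrees

47.4019


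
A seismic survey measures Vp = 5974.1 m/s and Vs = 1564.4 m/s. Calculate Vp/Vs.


Vp/Vs = 5974.1 / 1564.4
= 3.8188

3.8188


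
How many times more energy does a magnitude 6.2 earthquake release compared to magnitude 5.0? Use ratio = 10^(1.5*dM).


M2 - M1 = 6.2 - 5.0 = 1.2
1.5 * 1.2 = 1.8
ratio = 10^1.8 = 63.1

63.1


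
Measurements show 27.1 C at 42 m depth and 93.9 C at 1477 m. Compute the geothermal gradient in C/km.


dT = 93.9 - 27.1 = 66.8 C
dz = 1477 - 42 = 1435 m
gradient = dT/dz * 1000 = 66.8/1435 * 1000 = 46.5505 C/km

46.5505


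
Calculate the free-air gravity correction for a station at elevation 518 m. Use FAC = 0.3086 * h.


FAC = 0.3086 * h
= 0.3086 * 518
= 159.8548 mGal

159.8548


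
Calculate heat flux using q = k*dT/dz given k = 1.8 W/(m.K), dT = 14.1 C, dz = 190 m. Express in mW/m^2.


q = k * dT / dz * 1000
= 1.8 * 14.1 / 190 * 1000
= 0.133579 * 1000
= 133.5789 mW/m^2

133.5789


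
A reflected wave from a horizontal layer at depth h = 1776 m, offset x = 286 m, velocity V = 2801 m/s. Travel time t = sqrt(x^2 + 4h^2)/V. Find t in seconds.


x^2 + 4h^2 = 286^2 + 4*1776^2 = 81796 + 12616704 = 12698500
sqrt(12698500) = 3563.4955
t = 3563.4955 / 2801 = 1.2722 s

1.2722


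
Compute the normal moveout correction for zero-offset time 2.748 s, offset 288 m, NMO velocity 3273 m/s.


x/Vnmo = 288/3273 = 0.087993
(x/Vnmo)^2 = 0.007743
t0^2 = 7.551504
sqrt(7.551504 + 0.007743) = 2.749408
dt = 2.749408 - 2.748 = 0.001408

0.001408


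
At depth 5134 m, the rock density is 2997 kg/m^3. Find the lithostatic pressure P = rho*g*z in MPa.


P = rho * g * z / 1e6
= 2997 * 9.81 * 5134 / 1e6
= 150942526.38 / 1e6
= 150.9425 MPa

150.9425


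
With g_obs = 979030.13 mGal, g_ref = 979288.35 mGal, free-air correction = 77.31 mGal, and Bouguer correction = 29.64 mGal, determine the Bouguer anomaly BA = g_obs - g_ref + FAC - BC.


BA = g_obs - g_ref + FAC - BC
= 979030.13 - 979288.35 + 77.31 - 29.64
= -210.55 mGal

-210.55


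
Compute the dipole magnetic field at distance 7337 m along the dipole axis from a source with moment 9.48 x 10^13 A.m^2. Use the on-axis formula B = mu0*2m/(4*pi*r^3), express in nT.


m = 9.48 x 10^13 = 94800000000000 A.m^2
2m = 189600000000000 A.m^2
r^3 = 7337^3 = 394962221753
B = (4pi*10^-7) * 189600000000000 / (4*pi * 394962221753) * 1e9
= 238258386.84825 / 4963241657218.91 * 1e9
= 48004.5912 nT

48004.5912


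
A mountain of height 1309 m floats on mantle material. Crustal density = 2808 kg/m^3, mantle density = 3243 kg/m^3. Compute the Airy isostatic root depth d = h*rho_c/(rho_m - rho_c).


rho_m - rho_c = 3243 - 2808 = 435
d = 1309 * 2808 / 435
= 3675672 / 435
= 8449.82 m

8449.82


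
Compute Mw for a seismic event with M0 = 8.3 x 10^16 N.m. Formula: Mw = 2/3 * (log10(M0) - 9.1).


log10(M0) = log10(8.3 x 10^16) = 16.9191
Mw = 2/3 * (16.9191 - 9.1)
= 2/3 * 7.8191
= 5.21

5.21


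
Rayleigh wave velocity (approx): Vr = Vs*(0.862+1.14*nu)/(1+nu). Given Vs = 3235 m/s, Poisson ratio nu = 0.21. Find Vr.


Numerator factor = 0.862 + 1.14*0.21 = 1.1014
Denominator = 1 + 0.21 = 1.21
Vr = 3235 * 1.1014 / 1.21 = 2944.65 m/s

2944.65


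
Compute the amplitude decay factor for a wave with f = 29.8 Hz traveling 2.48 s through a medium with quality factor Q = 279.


pi*f*t/Q = pi*29.8*2.48/279 = 0.832173
A/A0 = exp(-0.832173) = 0.435103

0.435103


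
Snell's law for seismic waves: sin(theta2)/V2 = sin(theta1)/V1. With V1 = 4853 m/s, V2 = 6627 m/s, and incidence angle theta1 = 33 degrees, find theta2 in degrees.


sin(theta1) = sin(33 deg) = 0.544639
sin(theta2) = V2/V1 * sin(theta1) = 6627/4853 * 0.544639 = 0.74373
theta2 = arcsin(0.74373) = 48.0502 degrees

48.0502


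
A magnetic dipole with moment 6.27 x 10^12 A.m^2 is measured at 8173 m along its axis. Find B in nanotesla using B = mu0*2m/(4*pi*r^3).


m = 6.27 x 10^12 = 6270000000000 A.m^2
2m = 12540000000000 A.m^2
r^3 = 8173^3 = 545939473717
B = (4pi*10^-7) * 12540000000000 / (4*pi * 545939473717) * 1e9
= 15758228.750406 / 6860477759736.02 * 1e9
= 2296.9579 nT

2296.9579


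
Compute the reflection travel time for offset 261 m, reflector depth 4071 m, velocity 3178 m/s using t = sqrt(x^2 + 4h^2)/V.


x^2 + 4h^2 = 261^2 + 4*4071^2 = 68121 + 66292164 = 66360285
sqrt(66360285) = 8146.1822
t = 8146.1822 / 3178 = 2.5633 s

2.5633


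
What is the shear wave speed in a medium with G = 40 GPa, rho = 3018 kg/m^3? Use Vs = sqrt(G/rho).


Convert G to Pa: G = 40e9 Pa
Compute G/rho = 40e9 / 3018 = 13253810.4705
Vs = sqrt(13253810.4705) = 3640.58 m/s

3640.58


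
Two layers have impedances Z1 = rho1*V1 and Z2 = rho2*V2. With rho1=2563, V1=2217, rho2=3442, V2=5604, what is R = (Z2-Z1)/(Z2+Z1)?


Z1 = 2563 * 2217 = 5682171
Z2 = 3442 * 5604 = 19288968
R = (19288968 - 5682171) / (19288968 + 5682171) = 13606797 / 24971139 = 0.5449

0.5449


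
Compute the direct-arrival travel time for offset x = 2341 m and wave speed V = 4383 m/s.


t = x / V
= 2341 / 4383
= 0.5341 s

0.5341


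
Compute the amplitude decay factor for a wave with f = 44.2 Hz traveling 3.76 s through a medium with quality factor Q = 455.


pi*f*t/Q = pi*44.2*3.76/455 = 1.147489
A/A0 = exp(-1.147489) = 0.317433

0.317433
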